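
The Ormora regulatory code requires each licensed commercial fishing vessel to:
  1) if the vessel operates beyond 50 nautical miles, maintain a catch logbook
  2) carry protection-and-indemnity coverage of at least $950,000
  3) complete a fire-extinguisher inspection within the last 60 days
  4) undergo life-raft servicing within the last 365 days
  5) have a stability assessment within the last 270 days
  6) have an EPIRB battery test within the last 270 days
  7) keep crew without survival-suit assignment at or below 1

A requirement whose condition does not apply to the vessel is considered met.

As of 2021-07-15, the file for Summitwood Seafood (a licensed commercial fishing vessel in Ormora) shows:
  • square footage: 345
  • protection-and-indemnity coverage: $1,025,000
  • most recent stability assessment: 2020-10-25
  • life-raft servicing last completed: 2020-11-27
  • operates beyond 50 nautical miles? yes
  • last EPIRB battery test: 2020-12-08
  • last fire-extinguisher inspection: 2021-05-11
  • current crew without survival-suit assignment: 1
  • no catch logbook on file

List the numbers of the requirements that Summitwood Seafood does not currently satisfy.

1. condition 'operates beyond 50 nautical miles' holds; catch logbook absent → not met
2. protection-and-indemnity coverage $1,025,000 ≥ $950,000 → met
3. fire-extinguisher inspection 65 days ago vs limit 60 → not met
4. life-raft servicing 230 days ago vs limit 365 → met
5. stability assessment 263 days ago vs limit 270 → met
6. EPIRB battery test 219 days ago vs limit 270 → met
7. crew without survival-suit assignment 1 ≤ 1 → met
Not met: 1, 3

1, 3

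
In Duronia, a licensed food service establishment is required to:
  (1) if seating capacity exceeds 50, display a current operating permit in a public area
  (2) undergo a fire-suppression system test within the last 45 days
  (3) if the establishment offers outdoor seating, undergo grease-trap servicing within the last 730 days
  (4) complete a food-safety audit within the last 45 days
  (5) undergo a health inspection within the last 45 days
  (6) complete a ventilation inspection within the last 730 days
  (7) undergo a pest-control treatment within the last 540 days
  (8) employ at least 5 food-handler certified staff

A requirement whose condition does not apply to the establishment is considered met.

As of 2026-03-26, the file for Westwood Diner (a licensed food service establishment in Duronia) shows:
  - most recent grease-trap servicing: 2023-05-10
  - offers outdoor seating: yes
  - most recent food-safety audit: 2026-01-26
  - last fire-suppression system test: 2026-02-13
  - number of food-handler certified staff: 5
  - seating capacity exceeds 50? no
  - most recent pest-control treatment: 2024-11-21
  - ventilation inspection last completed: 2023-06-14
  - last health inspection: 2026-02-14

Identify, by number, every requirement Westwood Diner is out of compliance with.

1. condition 'seating capacity exceeds 50' does not hold → requirement n/a → met
2. fire-suppression system test 41 days ago vs limit 45 → met
3. condition 'offers outdoor seating' holds; grease-trap servicing 1051 days ago vs limit 730 → not met
4. food-safety audit 59 days ago vs limit 45 → not met
5. health inspection 40 days ago vs limit 45 → met
6. ventilation inspection 1016 days ago vs limit 730 → not met
7. pest-control treatment 490 days ago vs limit 540 → met
8. food-handler certified staff 5 ≥ 5 → met
Not met: 3, 4, 6

3, 4, 6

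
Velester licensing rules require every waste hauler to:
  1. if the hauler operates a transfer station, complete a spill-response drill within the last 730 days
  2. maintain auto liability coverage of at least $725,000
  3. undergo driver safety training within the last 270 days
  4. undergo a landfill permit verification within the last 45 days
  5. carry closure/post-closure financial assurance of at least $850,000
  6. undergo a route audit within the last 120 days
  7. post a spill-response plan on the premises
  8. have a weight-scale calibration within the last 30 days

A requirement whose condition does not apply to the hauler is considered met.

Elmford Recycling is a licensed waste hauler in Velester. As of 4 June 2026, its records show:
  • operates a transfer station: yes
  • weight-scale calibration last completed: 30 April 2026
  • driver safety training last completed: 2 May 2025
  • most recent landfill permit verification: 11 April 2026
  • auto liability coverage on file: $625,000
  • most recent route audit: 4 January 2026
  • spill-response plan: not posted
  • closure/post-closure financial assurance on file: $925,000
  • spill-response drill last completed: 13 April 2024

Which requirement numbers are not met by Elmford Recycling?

1, 2, 3, 4, 6, 7, 8

1. condition 'operates a transfer station' holds; spill-response drill 782 days ago vs limit 730 → not met
2. auto liability coverage $625,000 < $725,000 → not met
3. driver safety training 398 days ago vs limit 270 → not met
4. landfill permit verification 54 days ago vs limit 45 → not met
5. closure/post-closure financial assurance $925,000 ≥ $850,000 → met
6. route audit 151 days ago vs limit 120 → not met
7. spill-response plan absent → not met
8. weight-scale calibration 35 days ago vs limit 30 → not met
Not met: 1, 2, 3, 4, 6, 7, 8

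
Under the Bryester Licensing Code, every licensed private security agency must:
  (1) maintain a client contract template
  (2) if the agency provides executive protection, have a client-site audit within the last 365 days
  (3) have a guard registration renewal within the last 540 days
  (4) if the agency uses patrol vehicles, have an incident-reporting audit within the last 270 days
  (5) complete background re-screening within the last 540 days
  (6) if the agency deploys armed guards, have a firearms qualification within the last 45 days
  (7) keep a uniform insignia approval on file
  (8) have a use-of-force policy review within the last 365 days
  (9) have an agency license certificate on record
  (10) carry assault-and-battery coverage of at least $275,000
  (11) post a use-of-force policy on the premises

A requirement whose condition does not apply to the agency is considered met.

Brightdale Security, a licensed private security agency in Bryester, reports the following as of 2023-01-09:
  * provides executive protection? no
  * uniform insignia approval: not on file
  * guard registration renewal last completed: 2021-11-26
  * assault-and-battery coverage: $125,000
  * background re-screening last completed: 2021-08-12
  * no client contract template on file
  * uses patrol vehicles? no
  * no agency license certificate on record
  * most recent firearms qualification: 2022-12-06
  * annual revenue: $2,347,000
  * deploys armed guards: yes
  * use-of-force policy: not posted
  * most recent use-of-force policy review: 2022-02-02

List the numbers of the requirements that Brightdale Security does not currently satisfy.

1. client contract template absent → not met
2. condition 'provides executive protection' does not hold → requirement n/a → met
3. guard registration renewal 409 days ago vs limit 540 → met
4. condition 'uses patrol vehicles' does not hold → requirement n/a → met
5. background re-screening 515 days ago vs limit 540 → met
6. condition 'deploys armed guards' holds; firearms qualification 34 days ago vs limit 45 → met
7. uniform insignia approval absent → not met
8. use-of-force policy review 341 days ago vs limit 365 → met
9. agency license certificate absent → not met
10. assault-and-battery coverage $125,000 < $275,000 → not met
11. use-of-force policy absent → not met
Not met: 1, 7, 9, 10, 11

1, 7, 9, 10, 11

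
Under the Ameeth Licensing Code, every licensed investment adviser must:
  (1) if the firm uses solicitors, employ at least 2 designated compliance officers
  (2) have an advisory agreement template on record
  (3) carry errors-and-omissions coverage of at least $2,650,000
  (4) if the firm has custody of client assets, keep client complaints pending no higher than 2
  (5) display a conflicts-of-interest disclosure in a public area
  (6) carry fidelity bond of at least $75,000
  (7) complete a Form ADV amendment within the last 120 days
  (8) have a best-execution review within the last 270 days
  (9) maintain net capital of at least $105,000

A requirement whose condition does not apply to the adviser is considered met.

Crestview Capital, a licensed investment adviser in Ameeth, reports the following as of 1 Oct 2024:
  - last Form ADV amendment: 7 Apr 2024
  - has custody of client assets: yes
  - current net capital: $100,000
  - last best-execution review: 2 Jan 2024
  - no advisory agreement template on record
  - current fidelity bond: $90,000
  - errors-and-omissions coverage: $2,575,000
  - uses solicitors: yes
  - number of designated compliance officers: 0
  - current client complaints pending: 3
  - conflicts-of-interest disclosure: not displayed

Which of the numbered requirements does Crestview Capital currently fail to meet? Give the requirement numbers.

1. condition 'uses solicitors' holds; designated compliance officers 0 < 2 → not met
2. advisory agreement template absent → not met
3. errors-and-omissions coverage $2,575,000 < $2,650,000 → not met
4. condition 'has custody of client assets' holds; client complaints pending 3 > 2 → not met
5. conflicts-of-interest disclosure absent → not met
6. fidelity bond $90,000 ≥ $75,000 → met
7. Form ADV amendment 177 days ago vs limit 120 → not met
8. best-execution review 273 days ago vs limit 270 → not met
9. net capital $100,000 < $105,000 → not met
Not met: 1, 2, 3, 4, 5, 7, 8, 9

1, 2, 3, 4, 5, 7, 8, 9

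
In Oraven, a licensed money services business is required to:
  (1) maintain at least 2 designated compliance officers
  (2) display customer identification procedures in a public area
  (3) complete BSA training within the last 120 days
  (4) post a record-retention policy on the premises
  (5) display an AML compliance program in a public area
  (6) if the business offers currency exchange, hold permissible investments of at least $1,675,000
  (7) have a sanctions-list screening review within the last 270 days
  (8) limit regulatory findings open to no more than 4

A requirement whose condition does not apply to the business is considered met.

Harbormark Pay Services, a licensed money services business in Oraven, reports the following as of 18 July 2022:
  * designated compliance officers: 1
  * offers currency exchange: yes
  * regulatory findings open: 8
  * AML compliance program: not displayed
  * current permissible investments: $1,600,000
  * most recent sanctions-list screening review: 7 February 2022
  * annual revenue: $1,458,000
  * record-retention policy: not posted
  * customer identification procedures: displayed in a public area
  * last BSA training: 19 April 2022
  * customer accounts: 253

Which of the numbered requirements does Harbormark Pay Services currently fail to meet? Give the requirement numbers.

1, 4, 5, 6, 8

1. designated compliance officers 1 < 2 → not met
2. customer identification procedures present → met
3. BSA training 90 days ago vs limit 120 → met
4. record-retention policy absent → not met
5. AML compliance program absent → not met
6. condition 'offers currency exchange' holds; permissible investments $1,600,000 < $1,675,000 → not met
7. sanctions-list screening review 161 days ago vs limit 270 → met
8. regulatory findings open 8 > 4 → not met
Not met: 1, 4, 5, 6, 8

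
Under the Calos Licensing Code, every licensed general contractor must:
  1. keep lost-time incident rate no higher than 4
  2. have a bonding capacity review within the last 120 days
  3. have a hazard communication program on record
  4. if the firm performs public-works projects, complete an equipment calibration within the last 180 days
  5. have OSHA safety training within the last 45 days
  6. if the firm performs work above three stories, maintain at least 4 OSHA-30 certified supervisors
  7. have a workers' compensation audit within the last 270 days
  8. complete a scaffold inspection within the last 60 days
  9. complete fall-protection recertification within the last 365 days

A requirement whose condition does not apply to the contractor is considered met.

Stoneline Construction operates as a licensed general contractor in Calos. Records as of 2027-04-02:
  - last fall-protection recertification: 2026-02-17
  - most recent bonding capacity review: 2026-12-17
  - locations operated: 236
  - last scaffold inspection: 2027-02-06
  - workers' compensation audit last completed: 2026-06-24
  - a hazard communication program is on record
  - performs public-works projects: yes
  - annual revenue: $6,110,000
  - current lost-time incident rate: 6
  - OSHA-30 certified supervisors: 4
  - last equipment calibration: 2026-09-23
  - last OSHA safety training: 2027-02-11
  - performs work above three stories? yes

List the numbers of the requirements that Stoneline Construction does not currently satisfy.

1, 4, 5, 7, 9

1. lost-time incident rate 6 > 4 → not met
2. bonding capacity review 106 days ago vs limit 120 → met
3. hazard communication program present → met
4. condition 'performs public-works projects' holds; equipment calibration 191 days ago vs limit 180 → not met
5. OSHA safety training 50 days ago vs limit 45 → not met
6. condition 'performs work above three stories' holds; OSHA-30 certified supervisors 4 ≥ 4 → met
7. workers' compensation audit 282 days ago vs limit 270 → not met
8. scaffold inspection 55 days ago vs limit 60 → met
9. fall-protection recertification 409 days ago vs limit 365 → not met
Not met: 1, 4, 5, 7, 9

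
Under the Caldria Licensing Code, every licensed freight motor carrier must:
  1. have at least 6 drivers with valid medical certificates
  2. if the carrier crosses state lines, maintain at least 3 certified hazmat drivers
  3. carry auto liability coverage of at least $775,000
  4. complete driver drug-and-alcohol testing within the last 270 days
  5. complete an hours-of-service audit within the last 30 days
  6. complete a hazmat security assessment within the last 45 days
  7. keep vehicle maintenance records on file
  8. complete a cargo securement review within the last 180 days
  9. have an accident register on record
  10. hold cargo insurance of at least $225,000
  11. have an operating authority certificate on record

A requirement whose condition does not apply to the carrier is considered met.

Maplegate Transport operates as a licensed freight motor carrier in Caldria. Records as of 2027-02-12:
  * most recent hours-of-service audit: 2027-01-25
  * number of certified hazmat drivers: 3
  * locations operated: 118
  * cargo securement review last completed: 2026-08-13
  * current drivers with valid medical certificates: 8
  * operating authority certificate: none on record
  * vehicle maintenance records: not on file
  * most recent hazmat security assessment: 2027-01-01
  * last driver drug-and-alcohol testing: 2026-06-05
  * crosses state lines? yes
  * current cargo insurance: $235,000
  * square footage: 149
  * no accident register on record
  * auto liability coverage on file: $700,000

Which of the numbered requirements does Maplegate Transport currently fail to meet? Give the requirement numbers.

1. drivers with valid medical certificates 8 ≥ 6 → met
2. condition 'crosses state lines' holds; certified hazmat drivers 3 ≥ 3 → met
3. auto liability coverage $700,000 < $775,000 → not met
4. driver drug-and-alcohol testing 252 days ago vs limit 270 → met
5. hours-of-service audit 18 days ago vs limit 30 → met
6. hazmat security assessment 42 days ago vs limit 45 → met
7. vehicle maintenance records absent → not met
8. cargo securement review 183 days ago vs limit 180 → not met
9. accident register absent → not met
10. cargo insurance $235,000 ≥ $225,000 → met
11. operating authority certificate absent → not met
Not met: 3, 7, 8, 9, 11

3, 7, 8, 9, 11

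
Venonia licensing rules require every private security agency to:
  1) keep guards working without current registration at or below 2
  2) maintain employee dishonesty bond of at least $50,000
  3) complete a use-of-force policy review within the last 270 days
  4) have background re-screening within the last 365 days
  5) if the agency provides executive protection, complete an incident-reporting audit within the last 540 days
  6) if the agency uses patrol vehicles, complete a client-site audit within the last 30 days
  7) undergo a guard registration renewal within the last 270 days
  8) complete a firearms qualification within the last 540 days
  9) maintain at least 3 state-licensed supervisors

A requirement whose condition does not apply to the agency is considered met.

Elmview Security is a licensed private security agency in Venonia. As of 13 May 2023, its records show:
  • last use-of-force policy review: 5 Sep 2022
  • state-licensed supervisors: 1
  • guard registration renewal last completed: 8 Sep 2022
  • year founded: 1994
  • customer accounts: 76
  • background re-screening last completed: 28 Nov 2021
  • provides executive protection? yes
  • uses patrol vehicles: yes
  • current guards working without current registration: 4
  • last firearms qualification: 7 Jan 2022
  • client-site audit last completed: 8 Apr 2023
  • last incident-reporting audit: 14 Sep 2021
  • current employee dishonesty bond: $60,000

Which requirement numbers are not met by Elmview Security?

1, 4, 5, 6, 9

1. guards working without current registration 4 > 2 → not met
2. employee dishonesty bond $60,000 ≥ $50,000 → met
3. use-of-force policy review 250 days ago vs limit 270 → met
4. background re-screening 531 days ago vs limit 365 → not met
5. condition 'provides executive protection' holds; incident-reporting audit 606 days ago vs limit 540 → not met
6. condition 'uses patrol vehicles' holds; client-site audit 35 days ago vs limit 30 → not met
7. guard registration renewal 247 days ago vs limit 270 → met
8. firearms qualification 491 days ago vs limit 540 → met
9. state-licensed supervisors 1 < 3 → not met
Not met: 1, 4, 5, 6, 9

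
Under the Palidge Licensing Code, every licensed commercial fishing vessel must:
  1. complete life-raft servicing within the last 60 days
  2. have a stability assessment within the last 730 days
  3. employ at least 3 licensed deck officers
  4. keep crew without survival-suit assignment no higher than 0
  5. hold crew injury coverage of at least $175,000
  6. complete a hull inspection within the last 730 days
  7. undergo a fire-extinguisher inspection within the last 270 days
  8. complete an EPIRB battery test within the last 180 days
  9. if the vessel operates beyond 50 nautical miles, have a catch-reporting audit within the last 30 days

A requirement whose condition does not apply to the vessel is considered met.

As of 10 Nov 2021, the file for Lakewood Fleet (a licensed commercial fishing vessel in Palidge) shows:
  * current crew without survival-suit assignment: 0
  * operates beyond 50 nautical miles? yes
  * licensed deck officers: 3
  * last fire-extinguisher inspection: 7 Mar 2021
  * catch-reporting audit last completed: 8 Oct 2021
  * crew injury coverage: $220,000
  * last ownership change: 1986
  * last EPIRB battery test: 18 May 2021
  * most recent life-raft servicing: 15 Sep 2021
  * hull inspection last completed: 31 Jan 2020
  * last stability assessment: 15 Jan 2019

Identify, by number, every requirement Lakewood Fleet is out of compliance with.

2, 9

1. life-raft servicing 56 days ago vs limit 60 → met
2. stability assessment 1030 days ago vs limit 730 → not met
3. licensed deck officers 3 ≥ 3 → met
4. crew without survival-suit assignment 0 ≤ 0 → met
5. crew injury coverage $220,000 ≥ $175,000 → met
6. hull inspection 649 days ago vs limit 730 → met
7. fire-extinguisher inspection 248 days ago vs limit 270 → met
8. EPIRB battery test 176 days ago vs limit 180 → met
9. condition 'operates beyond 50 nautical miles' holds; catch-reporting audit 33 days ago vs limit 30 → not met
Not met: 2, 9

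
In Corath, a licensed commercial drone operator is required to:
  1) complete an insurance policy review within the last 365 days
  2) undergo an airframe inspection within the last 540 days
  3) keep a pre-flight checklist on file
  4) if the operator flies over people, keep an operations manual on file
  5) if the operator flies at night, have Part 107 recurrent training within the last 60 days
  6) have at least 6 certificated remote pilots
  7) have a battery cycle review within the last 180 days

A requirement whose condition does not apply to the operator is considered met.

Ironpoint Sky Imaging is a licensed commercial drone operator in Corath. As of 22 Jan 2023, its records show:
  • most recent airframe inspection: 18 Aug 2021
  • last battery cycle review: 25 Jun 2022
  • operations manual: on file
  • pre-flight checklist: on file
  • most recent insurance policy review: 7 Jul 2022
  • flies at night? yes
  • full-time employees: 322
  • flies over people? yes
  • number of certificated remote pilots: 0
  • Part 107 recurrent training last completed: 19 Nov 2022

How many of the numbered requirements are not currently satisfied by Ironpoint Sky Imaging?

3

1. insurance policy review 199 days ago vs limit 365 → met
2. airframe inspection 522 days ago vs limit 540 → met
3. pre-flight checklist present → met
4. condition 'flies over people' holds; operations manual present → met
5. condition 'flies at night' holds; Part 107 recurrent training 64 days ago vs limit 60 → not met
6. certificated remote pilots 0 < 6 → not met
7. battery cycle review 211 days ago vs limit 180 → not met
Not met: 3 of 7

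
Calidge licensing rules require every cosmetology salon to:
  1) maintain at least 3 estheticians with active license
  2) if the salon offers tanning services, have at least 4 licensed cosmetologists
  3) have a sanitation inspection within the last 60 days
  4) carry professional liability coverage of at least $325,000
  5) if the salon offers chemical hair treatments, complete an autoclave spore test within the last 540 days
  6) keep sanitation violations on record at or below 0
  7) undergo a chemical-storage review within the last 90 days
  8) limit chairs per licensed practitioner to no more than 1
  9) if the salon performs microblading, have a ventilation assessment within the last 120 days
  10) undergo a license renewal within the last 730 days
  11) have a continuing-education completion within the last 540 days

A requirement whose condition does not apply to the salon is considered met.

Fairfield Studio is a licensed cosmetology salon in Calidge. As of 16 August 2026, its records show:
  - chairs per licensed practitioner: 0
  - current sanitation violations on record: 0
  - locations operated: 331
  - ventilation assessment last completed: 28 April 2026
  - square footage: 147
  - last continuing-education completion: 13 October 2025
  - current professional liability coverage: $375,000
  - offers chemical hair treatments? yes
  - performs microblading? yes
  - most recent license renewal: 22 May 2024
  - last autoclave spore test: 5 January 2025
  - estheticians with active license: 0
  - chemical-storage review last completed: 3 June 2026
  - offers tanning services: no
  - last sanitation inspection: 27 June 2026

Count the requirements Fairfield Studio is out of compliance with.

3

1. estheticians with active license 0 < 3 → not met
2. condition 'offers tanning services' does not hold → requirement n/a → met
3. sanitation inspection 50 days ago vs limit 60 → met
4. professional liability coverage $375,000 ≥ $325,000 → met
5. condition 'offers chemical hair treatments' holds; autoclave spore test 588 days ago vs limit 540 → not met
6. sanitation violations on record 0 ≤ 0 → met
7. chemical-storage review 74 days ago vs limit 90 → met
8. chairs per licensed practitioner 0 ≤ 1 → met
9. condition 'performs microblading' holds; ventilation assessment 110 days ago vs limit 120 → met
10. license renewal 816 days ago vs limit 730 → not met
11. continuing-education completion 307 days ago vs limit 540 → met
Not met: 3 of 11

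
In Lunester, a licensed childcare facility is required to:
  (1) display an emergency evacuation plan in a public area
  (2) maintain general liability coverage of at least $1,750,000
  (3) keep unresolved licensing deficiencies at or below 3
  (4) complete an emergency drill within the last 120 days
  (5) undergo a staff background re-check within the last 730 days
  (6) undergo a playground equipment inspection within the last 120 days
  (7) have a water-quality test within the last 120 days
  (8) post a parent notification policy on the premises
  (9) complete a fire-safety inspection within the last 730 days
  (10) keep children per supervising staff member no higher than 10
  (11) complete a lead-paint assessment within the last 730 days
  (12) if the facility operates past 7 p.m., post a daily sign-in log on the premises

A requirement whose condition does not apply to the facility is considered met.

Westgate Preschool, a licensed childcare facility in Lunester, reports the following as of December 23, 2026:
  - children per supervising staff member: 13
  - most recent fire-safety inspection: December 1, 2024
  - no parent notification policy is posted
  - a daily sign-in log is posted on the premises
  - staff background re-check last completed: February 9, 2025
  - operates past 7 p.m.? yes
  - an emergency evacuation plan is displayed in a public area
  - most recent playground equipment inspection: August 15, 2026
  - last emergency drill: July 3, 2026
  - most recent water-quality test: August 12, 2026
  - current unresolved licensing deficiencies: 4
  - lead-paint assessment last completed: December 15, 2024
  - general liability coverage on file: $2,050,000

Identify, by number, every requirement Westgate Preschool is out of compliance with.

1. emergency evacuation plan present → met
2. general liability coverage $2,050,000 ≥ $1,750,000 → met
3. unresolved licensing deficiencies 4 > 3 → not met
4. emergency drill 173 days ago vs limit 120 → not met
5. staff background re-check 682 days ago vs limit 730 → met
6. playground equipment inspection 130 days ago vs limit 120 → not met
7. water-quality test 133 days ago vs limit 120 → not met
8. parent notification policy absent → not met
9. fire-safety inspection 752 days ago vs limit 730 → not met
10. children per supervising staff member 13 > 10 → not met
11. lead-paint assessment 738 days ago vs limit 730 → not met
12. condition 'operates past 7 p.m.' holds; daily sign-in log present → met
Not met: 3, 4, 6, 7, 8, 9, 10, 11

3, 4, 6, 7, 8, 9, 10, 11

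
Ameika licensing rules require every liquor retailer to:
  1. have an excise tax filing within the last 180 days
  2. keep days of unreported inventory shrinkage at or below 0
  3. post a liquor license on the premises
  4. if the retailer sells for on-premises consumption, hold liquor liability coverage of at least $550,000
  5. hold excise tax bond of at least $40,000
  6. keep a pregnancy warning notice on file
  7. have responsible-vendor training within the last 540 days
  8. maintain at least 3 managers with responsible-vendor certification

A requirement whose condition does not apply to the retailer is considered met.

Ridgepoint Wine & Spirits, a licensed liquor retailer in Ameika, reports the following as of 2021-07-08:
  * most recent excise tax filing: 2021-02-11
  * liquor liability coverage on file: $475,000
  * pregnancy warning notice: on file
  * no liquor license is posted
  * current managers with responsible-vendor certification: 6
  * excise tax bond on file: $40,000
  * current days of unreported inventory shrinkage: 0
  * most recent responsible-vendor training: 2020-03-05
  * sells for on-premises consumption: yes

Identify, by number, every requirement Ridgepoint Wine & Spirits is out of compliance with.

3, 4

1. excise tax filing 147 days ago vs limit 180 → met
2. days of unreported inventory shrinkage 0 ≤ 0 → met
3. liquor license absent → not met
4. condition 'sells for on-premises consumption' holds; liquor liability coverage $475,000 < $550,000 → not met
5. excise tax bond $40,000 ≥ $40,000 → met
6. pregnancy warning notice present → met
7. responsible-vendor training 490 days ago vs limit 540 → met
8. managers with responsible-vendor certification 6 ≥ 3 → met
Not met: 3, 4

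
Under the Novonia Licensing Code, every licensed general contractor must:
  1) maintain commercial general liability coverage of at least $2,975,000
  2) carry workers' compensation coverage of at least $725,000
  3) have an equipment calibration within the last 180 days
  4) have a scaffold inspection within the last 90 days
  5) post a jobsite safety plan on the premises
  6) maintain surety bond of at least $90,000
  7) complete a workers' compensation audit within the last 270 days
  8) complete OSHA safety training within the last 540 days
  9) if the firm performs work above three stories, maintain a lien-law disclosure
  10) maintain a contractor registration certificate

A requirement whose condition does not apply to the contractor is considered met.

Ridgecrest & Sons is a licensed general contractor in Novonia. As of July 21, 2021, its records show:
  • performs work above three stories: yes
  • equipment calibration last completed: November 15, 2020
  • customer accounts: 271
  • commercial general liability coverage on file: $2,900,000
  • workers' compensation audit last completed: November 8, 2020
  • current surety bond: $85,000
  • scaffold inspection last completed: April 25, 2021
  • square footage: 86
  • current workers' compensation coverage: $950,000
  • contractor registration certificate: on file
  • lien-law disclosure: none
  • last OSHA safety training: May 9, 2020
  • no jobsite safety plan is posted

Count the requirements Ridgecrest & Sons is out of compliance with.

1. commercial general liability coverage $2,900,000 < $2,975,000 → not met
2. workers' compensation coverage $950,000 ≥ $725,000 → met
3. equipment calibration 248 days ago vs limit 180 → not met
4. scaffold inspection 87 days ago vs limit 90 → met
5. jobsite safety plan absent → not met
6. surety bond $85,000 < $90,000 → not met
7. workers' compensation audit 255 days ago vs limit 270 → met
8. OSHA safety training 438 days ago vs limit 540 → met
9. condition 'performs work above three stories' holds; lien-law disclosure absent → not met
10. contractor registration certificate present → met
Not met: 5 of 10

5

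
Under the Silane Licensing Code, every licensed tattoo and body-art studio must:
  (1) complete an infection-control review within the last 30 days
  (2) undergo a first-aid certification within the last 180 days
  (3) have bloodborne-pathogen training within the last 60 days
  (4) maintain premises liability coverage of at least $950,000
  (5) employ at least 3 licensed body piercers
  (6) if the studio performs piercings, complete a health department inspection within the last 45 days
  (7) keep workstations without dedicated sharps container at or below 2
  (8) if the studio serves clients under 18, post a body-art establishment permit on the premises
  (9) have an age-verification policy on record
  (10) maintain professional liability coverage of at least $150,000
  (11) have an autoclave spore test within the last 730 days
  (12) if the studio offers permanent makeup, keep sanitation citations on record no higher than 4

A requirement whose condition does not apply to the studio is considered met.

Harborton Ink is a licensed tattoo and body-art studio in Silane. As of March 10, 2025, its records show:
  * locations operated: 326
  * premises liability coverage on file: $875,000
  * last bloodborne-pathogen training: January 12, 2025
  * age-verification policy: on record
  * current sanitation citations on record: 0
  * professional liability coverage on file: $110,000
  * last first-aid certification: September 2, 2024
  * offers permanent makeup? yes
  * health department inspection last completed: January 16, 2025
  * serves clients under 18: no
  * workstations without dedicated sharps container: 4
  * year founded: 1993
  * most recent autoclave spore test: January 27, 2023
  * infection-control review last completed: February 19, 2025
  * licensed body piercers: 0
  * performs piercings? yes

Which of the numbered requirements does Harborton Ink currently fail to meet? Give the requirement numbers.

2, 4, 5, 6, 7, 10, 11

1. infection-control review 19 days ago vs limit 30 → met
2. first-aid certification 189 days ago vs limit 180 → not met
3. bloodborne-pathogen training 57 days ago vs limit 60 → met
4. premises liability coverage $875,000 < $950,000 → not met
5. licensed body piercers 0 < 3 → not met
6. condition 'performs piercings' holds; health department inspection 53 days ago vs limit 45 → not met
7. workstations without dedicated sharps container 4 > 2 → not met
8. condition 'serves clients under 18' does not hold → requirement n/a → met
9. age-verification policy present → met
10. professional liability coverage $110,000 < $150,000 → not met
11. autoclave spore test 773 days ago vs limit 730 → not met
12. condition 'offers permanent makeup' holds; sanitation citations on record 0 ≤ 4 → met
Not met: 2, 4, 5, 6, 7, 10, 11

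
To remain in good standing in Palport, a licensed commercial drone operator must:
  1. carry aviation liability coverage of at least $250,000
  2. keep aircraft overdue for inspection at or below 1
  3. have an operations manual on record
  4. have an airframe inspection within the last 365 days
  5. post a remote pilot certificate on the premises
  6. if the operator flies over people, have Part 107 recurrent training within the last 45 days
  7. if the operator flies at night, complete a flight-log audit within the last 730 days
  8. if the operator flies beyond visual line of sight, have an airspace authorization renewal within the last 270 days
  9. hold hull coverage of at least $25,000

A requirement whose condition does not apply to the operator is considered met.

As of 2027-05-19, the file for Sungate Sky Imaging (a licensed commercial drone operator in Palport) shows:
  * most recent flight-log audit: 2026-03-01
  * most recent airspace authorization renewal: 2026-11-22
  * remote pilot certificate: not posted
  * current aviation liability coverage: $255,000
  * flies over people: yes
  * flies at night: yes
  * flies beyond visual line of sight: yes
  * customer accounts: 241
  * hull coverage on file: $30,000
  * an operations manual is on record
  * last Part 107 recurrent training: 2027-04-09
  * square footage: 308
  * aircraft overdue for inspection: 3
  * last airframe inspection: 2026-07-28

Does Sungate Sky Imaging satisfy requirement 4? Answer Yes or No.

Yes

4. airframe inspection 295 days ago vs limit 365 → met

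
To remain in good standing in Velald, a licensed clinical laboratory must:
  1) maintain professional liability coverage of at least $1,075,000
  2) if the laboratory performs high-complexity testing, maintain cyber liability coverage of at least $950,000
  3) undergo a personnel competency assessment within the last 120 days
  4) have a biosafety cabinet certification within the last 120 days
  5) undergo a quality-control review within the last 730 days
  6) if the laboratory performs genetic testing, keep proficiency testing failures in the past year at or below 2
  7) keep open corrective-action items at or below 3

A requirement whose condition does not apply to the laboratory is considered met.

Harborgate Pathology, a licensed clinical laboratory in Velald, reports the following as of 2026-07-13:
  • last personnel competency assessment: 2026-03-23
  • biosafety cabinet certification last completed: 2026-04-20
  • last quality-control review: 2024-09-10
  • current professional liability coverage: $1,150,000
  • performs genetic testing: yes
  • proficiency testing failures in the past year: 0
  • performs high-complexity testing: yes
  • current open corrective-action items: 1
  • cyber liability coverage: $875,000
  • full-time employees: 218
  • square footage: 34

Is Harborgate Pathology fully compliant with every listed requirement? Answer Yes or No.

No

1. professional liability coverage $1,150,000 ≥ $1,075,000 → met
2. condition 'performs high-complexity testing' holds; cyber liability coverage $875,000 < $950,000 → not met
3. personnel competency assessment 112 days ago vs limit 120 → met
4. biosafety cabinet certification 84 days ago vs limit 120 → met
5. quality-control review 671 days ago vs limit 730 → met
6. condition 'performs genetic testing' holds; proficiency testing failures in the past year 0 ≤ 2 → met
7. open corrective-action items 1 ≤ 3 → met
Not met: 2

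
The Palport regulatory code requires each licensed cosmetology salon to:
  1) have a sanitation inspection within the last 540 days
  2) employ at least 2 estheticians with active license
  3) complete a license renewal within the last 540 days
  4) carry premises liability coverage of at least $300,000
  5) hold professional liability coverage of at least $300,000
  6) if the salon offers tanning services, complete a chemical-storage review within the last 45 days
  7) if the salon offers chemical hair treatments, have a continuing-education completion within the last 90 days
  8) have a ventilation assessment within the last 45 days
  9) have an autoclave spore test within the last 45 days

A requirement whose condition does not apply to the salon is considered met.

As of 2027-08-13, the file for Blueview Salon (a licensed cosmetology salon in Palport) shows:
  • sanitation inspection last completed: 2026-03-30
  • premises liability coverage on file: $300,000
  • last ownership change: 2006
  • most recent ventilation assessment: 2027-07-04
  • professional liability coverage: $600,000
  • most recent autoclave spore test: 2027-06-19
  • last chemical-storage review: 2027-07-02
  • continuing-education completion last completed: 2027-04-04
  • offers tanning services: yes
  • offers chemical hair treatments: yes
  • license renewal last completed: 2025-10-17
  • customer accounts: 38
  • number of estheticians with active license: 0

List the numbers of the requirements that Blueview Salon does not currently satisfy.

2, 3, 7, 9

1. sanitation inspection 501 days ago vs limit 540 → met
2. estheticians with active license 0 < 2 → not met
3. license renewal 665 days ago vs limit 540 → not met
4. premises liability coverage $300,000 ≥ $300,000 → met
5. professional liability coverage $600,000 ≥ $300,000 → met
6. condition 'offers tanning services' holds; chemical-storage review 42 days ago vs limit 45 → met
7. condition 'offers chemical hair treatments' holds; continuing-education completion 131 days ago vs limit 90 → not met
8. ventilation assessment 40 days ago vs limit 45 → met
9. autoclave spore test 55 days ago vs limit 45 → not met
Not met: 2, 3, 7, 9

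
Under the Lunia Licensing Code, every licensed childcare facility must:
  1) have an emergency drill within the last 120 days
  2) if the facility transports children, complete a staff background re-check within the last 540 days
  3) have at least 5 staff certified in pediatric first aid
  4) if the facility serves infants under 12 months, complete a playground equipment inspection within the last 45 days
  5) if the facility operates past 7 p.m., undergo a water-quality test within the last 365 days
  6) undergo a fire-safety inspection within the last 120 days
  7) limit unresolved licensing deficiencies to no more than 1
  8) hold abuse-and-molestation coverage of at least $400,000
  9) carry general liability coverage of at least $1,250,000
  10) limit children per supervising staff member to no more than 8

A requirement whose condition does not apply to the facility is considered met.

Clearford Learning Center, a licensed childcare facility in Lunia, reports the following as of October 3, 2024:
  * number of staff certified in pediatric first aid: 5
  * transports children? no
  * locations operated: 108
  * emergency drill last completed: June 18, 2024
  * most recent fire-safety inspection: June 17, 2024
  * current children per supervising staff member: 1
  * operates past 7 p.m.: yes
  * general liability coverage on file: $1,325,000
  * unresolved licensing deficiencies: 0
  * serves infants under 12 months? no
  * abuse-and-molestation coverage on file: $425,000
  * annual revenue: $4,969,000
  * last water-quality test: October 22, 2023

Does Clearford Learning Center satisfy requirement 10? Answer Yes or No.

10. children per supervising staff member 1 ≤ 8 → met

Yes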